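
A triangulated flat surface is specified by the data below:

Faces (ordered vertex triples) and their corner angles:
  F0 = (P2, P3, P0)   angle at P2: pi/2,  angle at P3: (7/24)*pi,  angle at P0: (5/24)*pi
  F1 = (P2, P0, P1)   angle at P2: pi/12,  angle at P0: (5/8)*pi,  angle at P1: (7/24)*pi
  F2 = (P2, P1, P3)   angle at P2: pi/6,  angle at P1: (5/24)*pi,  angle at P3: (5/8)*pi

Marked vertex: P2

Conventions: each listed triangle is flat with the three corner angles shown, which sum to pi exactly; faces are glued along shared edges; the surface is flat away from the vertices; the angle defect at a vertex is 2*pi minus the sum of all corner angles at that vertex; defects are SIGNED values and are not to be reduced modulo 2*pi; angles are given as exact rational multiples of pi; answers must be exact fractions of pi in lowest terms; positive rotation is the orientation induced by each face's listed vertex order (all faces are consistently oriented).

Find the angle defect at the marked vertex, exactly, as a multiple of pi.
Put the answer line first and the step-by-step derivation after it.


Answer: defect(P2) = (5/4)*pi

Sum of corner angles at P2: (3/4)*pi
defect = 2*pi - (3/4)*pi


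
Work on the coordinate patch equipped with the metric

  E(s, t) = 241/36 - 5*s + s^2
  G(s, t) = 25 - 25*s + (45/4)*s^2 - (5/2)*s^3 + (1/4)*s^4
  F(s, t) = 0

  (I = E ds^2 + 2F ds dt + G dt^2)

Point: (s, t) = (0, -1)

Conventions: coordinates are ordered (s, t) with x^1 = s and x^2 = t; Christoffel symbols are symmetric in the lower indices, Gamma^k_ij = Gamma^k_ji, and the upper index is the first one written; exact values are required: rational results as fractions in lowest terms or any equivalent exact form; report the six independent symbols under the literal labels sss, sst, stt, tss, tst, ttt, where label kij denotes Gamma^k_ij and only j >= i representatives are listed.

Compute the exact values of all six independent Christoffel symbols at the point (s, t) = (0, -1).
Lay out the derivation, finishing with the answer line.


E = 241/36, F = 0, G = 25 at the point
E_s = -5, E_t = 0, F_s = 0, F_t = 0, G_s = -25, G_t = 0
EG - F^2 = 6025/36;  g^inv = (36/6025) * [[25, 0], [0, 241/36]]
first-kind symbols [ij,l] = (1/2)(d_i g_jl + d_j g_il - d_l g_ij): [ss,s] = E_s/2 = -5/2, [ss,t] = F_s - E_t/2 = 0, [st,s] = E_t/2 = 0, [st,t] = G_s/2 = -25/2, [tt,s] = F_t - G_s/2 = 25/2, [tt,t] = G_t/2 = 0
Gamma^s_ij = (G*[ij,s] - F*[ij,t])/(EG - F^2), Gamma^t_ij = (E*[ij,t] - F*[ij,s])/(EG - F^2)

Answer: Gamma_sss = -90/241, Gamma_sst = 0, Gamma_stt = 450/241, Gamma_tss = 0, Gamma_tst = -1/2, Gamma_ttt = 0


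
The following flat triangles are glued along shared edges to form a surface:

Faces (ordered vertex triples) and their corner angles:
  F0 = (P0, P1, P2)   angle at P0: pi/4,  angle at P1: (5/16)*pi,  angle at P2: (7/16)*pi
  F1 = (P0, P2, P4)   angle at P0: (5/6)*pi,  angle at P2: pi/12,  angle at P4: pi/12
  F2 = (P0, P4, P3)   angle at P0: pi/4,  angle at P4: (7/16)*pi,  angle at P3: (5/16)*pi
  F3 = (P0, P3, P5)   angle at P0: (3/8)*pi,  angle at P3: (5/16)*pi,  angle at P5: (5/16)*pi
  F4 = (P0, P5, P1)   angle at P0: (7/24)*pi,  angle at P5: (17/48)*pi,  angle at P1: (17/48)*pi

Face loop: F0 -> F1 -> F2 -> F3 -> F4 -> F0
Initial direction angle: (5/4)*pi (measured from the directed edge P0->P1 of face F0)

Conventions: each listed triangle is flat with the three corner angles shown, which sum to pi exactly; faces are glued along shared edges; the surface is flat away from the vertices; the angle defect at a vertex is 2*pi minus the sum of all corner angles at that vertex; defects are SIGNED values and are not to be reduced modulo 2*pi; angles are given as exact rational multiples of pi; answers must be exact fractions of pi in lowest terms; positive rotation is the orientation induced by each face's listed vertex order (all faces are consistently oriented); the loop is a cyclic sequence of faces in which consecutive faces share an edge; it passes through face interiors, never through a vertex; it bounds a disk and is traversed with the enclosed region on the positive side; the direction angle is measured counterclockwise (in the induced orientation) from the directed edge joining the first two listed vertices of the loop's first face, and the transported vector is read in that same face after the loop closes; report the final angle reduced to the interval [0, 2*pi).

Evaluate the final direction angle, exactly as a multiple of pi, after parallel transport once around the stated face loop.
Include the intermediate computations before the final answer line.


enclosed vertex P0: corner angles sum to 2*pi, defect = 2*pi - 2*pi = 0
the final direction is the initial angle plus the enclosed defects, taken mod 2*pi in the induced orientation
final angle = (5/4)*pi + 0 = (5/4)*pi (mod 2*pi)

Answer: final direction angle = (5/4)*pi


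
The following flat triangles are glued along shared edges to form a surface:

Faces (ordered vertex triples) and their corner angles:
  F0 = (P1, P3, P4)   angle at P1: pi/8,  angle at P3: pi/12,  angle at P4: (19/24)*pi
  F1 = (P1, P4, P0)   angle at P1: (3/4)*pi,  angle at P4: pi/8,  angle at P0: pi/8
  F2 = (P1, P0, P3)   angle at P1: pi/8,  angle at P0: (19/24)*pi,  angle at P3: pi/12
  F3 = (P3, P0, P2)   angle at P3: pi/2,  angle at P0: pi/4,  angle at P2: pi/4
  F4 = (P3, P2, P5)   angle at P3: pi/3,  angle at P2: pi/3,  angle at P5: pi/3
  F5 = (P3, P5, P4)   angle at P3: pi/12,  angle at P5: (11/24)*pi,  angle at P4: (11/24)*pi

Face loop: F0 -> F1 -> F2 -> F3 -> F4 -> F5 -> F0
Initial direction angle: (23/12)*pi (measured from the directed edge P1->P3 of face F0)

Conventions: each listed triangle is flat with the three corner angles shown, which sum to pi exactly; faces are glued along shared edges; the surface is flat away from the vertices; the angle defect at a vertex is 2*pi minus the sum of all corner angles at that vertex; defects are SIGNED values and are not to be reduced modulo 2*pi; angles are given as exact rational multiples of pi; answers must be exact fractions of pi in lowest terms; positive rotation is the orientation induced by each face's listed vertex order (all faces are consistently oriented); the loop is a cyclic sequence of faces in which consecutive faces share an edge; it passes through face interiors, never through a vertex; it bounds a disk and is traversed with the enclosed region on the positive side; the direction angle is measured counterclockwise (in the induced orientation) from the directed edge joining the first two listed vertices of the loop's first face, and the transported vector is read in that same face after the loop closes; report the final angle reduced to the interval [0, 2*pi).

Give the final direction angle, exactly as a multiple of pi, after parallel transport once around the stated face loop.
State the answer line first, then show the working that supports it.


Answer: final direction angle = (11/6)*pi

enclosed vertex P1: corner angles sum to pi, defect = 2*pi - pi = pi
enclosed vertex P3: corner angles sum to (13/12)*pi, defect = 2*pi - (13/12)*pi = (11/12)*pi
the rotation equals the total enclosed defect, so the final angle is initial + defects (mod 2*pi)
final angle = (23/12)*pi + (23/12)*pi = (11/6)*pi (mod 2*pi)


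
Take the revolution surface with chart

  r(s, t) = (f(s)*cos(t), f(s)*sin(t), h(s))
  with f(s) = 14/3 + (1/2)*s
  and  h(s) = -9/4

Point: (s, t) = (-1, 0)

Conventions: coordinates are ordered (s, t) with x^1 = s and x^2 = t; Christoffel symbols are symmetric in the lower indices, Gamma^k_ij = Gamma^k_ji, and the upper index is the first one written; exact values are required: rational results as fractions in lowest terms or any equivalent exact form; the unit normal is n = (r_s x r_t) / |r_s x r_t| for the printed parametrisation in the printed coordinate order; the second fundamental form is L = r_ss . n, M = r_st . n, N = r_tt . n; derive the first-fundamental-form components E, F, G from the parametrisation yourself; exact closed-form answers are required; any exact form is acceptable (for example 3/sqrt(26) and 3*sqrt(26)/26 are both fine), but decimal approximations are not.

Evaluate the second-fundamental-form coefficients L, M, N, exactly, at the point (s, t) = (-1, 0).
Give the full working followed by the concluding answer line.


f = 25/6, f' = 1/2, f'' = 0, h' = 0, h'' = 0
E = 1/4, F = 0, G = 625/36; answer radicand W^2 = 1/4
unnormalised second-form numerators: l = 0, m = 0, n = 0; L = l/sqrt(1/4), and similarly M = m/sqrt(W^2), N = n/sqrt(W^2)

Answer: L = 0, M = 0, N = 0


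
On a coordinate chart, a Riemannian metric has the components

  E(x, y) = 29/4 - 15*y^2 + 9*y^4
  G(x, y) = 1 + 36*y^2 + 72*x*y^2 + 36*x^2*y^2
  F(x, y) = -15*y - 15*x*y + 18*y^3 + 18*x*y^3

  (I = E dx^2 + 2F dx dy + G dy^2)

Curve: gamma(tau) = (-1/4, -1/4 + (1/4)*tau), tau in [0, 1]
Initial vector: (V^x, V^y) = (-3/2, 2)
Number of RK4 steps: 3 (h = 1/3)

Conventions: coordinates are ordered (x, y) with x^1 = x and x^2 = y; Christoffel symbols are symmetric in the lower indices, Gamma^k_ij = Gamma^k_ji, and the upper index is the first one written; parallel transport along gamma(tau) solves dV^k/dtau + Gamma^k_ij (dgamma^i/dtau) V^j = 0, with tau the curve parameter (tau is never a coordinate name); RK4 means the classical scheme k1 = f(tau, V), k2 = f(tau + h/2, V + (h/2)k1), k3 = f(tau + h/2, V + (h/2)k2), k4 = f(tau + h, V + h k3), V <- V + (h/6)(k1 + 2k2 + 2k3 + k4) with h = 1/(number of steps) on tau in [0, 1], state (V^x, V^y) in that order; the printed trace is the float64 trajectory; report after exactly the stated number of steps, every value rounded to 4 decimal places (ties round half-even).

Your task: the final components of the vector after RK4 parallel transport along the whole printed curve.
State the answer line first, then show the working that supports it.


Answer: V^x = -0.6303, V^y = 2.2034

gamma'(tau) = (0, 1/4); f(tau, V)^k = -Gamma^k_ij(gamma(tau)) gamma'^i(tau) V^j; h = 1/3; intermediate values shown to 6 dp
curve data and Christoffel symbols at the stage parameters:
  tau = 0.000000: gamma = (-0.250000, -0.250000), gamma' = (0.000000, 0.250000); Gamma_xxx = 0.000000, Gamma_xxy = 0.455618, Gamma_xyy = -1.366855, Gamma_yxx = 0.000000, Gamma_yxy = 0.221652, Gamma_yyy = -0.664956
  tau = 0.166667: gamma = (-0.250000, -0.208333), gamma' = (0.000000, 0.250000); Gamma_xxx = 0.000000, Gamma_xxy = 0.395238, Gamma_xyy = -1.422858, Gamma_yxx = 0.000000, Gamma_yxy = 0.156358, Gamma_yyy = -0.562889
  tau = 0.333333: gamma = (-0.250000, -0.166667), gamma' = (0.000000, 0.250000); Gamma_xxx = 0.000000, Gamma_xxy = 0.326454, Gamma_xyy = -1.469043, Gamma_yxx = 0.000000, Gamma_yxy = 0.101313, Gamma_yyy = -0.455910
  tau = 0.500000: gamma = (-0.250000, -0.125000), gamma' = (0.000000, 0.250000); Gamma_xxx = 0.000000, Gamma_xxy = 0.250857, Gamma_xyy = -1.505143, Gamma_yxx = 0.000000, Gamma_yxy = 0.057521, Gamma_yyy = -0.345128
  tau = 0.666667: gamma = (-0.250000, -0.083333), gamma' = (0.000000, 0.250000); Gamma_xxx = 0.000000, Gamma_xxy = 0.170111, Gamma_xyy = -1.531002, Gamma_yxx = 0.000000, Gamma_yxy = 0.025731, Gamma_yyy = -0.231580
  tau = 0.833333: gamma = (-0.250000, -0.041667), gamma' = (0.000000, 0.250000); Gamma_xxx = 0.000000, Gamma_xxy = 0.085919, Gamma_xyy = -1.546541, Gamma_yxx = 0.000000, Gamma_yxy = 0.006457, Gamma_yyy = -0.116233
  tau = 1.000000: gamma = (-0.250000, 0.000000), gamma' = (0.000000, 0.250000); Gamma_xxx = 0.000000, Gamma_xxy = 0.000000, Gamma_xyy = -1.551724, Gamma_yxx = 0.000000, Gamma_yxy = 0.000000, Gamma_yyy = 0.000000
step 0: V^x = -1.5000, V^y = 2.0000
step 1: k1 = (0.854284, 0.415598), k2 = (0.870214, 0.344260), k3 = (0.865722, 0.342483), k4 = (0.875317, 0.271650); V <- V + (h/6)(k1 + 2k2 + 2k3 + k4): V^x = -1.2110, V^y = 2.1145
step 2: k1 = (0.875404, 0.271677), k2 = (0.879487, 0.201666), k3 = (0.875054, 0.200649), k4 = (0.874018, 0.132204); V <- V + (h/6)(k1 + 2k2 + 2k3 + k4): V^x = -0.9189, V^y = 2.1816
step 3: k1 = (0.874097, 0.132216), k2 = (0.868621, 0.065283), k3 = (0.864328, 0.064960), k4 = (0.854720, 0.000000); V <- V + (h/6)(k1 + 2k2 + 2k3 + k4): V^x = -0.6303, V^y = 2.2034


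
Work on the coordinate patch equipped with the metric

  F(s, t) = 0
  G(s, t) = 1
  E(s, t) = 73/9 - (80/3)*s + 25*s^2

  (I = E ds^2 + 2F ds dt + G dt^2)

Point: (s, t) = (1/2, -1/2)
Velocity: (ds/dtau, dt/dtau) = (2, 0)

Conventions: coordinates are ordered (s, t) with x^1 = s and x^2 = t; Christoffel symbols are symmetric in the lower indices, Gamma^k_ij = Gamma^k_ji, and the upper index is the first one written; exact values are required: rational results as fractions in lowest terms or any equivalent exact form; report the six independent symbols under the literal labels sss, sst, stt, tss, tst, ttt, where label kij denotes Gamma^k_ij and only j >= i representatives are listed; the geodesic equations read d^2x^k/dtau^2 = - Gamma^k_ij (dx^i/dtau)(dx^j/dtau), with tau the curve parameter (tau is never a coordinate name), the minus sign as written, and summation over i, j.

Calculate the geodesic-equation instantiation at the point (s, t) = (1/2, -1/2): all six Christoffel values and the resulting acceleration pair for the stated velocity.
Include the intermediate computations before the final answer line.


E = 37/36, F = 0, G = 1 at the point
E_s = -5/3, E_t = 0, F_s = 0, F_t = 0, G_s = 0, G_t = 0
EG - F^2 = 37/36;  g^inv = (36/37) * [[1, 0], [0, 37/36]]
first-kind symbols [ij,l] = (1/2)(d_i g_jl + d_j g_il - d_l g_ij): [ss,s] = E_s/2 = -5/6, [ss,t] = F_s - E_t/2 = 0, [st,s] = E_t/2 = 0, [st,t] = G_s/2 = 0, [tt,s] = F_t - G_s/2 = 0, [tt,t] = G_t/2 = 0
Gamma^s_ij = (G*[ij,s] - F*[ij,t])/(EG - F^2), Gamma^t_ij = (E*[ij,t] - F*[ij,s])/(EG - F^2)
Gamma_sss = -30/37, Gamma_sst = 0, Gamma_stt = 0, Gamma_tss = 0, Gamma_tst = 0, Gamma_ttt = 0
d^2s/dtau^2 = -(Gamma_sss*(2)^2 + 2*Gamma_sst*(2)*(0) + Gamma_stt*(0)^2) = 120/37
d^2t/dtau^2 = -(Gamma_tss*(2)^2 + 2*Gamma_tst*(2)*(0) + Gamma_ttt*(0)^2) = 0

Answer: Gamma_sss = -30/37, Gamma_sst = 0, Gamma_stt = 0, Gamma_tss = 0, Gamma_tst = 0, Gamma_ttt = 0; accelerations (d^2s/dtau^2, d^2t/dtau^2) = (120/37, 0)


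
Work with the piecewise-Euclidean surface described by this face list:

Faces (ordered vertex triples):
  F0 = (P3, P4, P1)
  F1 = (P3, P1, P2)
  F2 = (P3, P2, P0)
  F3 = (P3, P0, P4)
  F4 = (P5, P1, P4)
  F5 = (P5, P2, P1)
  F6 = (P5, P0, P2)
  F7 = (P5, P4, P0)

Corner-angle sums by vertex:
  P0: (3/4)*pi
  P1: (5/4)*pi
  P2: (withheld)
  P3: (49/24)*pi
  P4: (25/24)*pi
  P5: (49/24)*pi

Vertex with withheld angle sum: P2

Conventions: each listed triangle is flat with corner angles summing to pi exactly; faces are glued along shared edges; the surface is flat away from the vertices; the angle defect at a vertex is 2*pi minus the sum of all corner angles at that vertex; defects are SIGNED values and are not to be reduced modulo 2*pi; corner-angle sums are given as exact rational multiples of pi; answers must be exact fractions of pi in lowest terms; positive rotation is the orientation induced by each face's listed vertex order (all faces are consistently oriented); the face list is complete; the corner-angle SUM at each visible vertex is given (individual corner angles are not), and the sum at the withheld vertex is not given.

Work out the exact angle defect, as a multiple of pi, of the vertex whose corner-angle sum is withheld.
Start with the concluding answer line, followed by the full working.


Answer: defect(P2) = (9/8)*pi

V = 6, E = 12, F = 8; chi = V - E + F = 2
Gauss-Bonnet: total defect = 2*pi*chi = 4*pi; visible defects sum to (23/8)*pi


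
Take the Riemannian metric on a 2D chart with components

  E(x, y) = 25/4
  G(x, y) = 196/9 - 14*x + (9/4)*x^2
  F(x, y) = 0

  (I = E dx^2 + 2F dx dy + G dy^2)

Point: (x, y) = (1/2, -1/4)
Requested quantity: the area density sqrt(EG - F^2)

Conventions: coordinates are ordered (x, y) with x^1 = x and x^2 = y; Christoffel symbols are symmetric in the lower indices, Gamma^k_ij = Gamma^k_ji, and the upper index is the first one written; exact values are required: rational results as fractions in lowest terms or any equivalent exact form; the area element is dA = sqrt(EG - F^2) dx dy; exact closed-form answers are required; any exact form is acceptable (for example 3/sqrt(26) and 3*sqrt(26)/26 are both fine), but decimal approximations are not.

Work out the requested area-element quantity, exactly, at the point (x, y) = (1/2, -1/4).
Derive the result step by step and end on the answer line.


E = 25/4, F = 0, G = 2209/144; EG - F^2 = 55225/576

Answer: sqrt(EG - F^2) = 235/24


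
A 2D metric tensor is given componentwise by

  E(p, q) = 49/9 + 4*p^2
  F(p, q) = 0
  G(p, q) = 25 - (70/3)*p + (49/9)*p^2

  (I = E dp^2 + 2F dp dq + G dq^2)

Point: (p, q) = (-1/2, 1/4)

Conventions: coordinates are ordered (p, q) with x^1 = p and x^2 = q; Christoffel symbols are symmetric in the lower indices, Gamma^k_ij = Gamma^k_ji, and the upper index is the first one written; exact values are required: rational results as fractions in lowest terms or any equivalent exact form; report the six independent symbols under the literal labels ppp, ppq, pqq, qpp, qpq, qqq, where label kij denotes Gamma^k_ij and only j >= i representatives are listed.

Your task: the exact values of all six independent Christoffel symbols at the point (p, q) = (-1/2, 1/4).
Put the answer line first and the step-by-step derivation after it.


Answer: Gamma_ppp = -9/29, Gamma_ppq = 0, Gamma_pqq = 259/116, Gamma_qpp = 0, Gamma_qpq = -14/37, Gamma_qqq = 0

E = 58/9, F = 0, G = 1369/36 at the point
E_p = -4, E_q = 0, F_p = 0, F_q = 0, G_p = -259/9, G_q = 0
EG - F^2 = 39701/162;  g^inv = (162/39701) * [[1369/36, 0], [0, 58/9]]
first-kind symbols [ij,l] = (1/2)(d_i g_jl + d_j g_il - d_l g_ij): [pp,p] = E_p/2 = -2, [pp,q] = F_p - E_q/2 = 0, [pq,p] = E_q/2 = 0, [pq,q] = G_p/2 = -259/18, [qq,p] = F_q - G_p/2 = 259/18, [qq,q] = G_q/2 = 0
Gamma^p_ij = (G*[ij,p] - F*[ij,q])/(EG - F^2), Gamma^q_ij = (E*[ij,q] - F*[ij,p])/(EG - F^2)


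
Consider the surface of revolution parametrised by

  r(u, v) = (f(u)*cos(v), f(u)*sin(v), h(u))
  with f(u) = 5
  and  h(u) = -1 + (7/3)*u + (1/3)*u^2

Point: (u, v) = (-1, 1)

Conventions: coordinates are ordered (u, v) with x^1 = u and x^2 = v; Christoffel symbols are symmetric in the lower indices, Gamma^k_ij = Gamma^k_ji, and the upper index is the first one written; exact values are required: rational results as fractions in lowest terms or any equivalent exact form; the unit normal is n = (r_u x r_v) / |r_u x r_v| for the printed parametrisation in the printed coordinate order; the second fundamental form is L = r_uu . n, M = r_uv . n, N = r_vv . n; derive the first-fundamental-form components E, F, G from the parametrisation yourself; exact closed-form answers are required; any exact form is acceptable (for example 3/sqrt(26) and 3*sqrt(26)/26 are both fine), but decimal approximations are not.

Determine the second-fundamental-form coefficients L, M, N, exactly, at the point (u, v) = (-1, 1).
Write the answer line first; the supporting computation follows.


Answer: L = 0, M = 0, N = 5

f = 5, f' = 0, f'' = 0, h' = 5/3, h'' = 2/3
E = 25/9, F = 0, G = 25; answer radicand W^2 = 25/9
unnormalised second-form numerators: l = 0, m = 0, n = 25/3; L = l/sqrt(25/9), and similarly M = m/sqrt(W^2), N = n/sqrt(W^2)


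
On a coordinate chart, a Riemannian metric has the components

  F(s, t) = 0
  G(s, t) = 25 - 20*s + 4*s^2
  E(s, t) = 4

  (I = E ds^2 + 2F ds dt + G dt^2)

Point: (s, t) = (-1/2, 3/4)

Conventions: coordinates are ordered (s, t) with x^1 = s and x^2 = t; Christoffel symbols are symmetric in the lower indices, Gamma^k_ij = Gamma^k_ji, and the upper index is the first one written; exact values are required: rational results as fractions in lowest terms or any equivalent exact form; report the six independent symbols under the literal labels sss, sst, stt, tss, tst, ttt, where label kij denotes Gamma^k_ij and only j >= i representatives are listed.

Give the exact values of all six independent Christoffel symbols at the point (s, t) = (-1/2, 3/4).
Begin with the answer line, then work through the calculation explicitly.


Answer: Gamma_sss = 0, Gamma_sst = 0, Gamma_stt = 3, Gamma_tss = 0, Gamma_tst = -1/3, Gamma_ttt = 0

E = 4, F = 0, G = 36 at the point
E_s = 0, E_t = 0, F_s = 0, F_t = 0, G_s = -24, G_t = 0
EG - F^2 = 144;  g^inv = (1/144) * [[36, 0], [0, 4]]
first-kind symbols [ij,l] = (1/2)(d_i g_jl + d_j g_il - d_l g_ij): [ss,s] = E_s/2 = 0, [ss,t] = F_s - E_t/2 = 0, [st,s] = E_t/2 = 0, [st,t] = G_s/2 = -12, [tt,s] = F_t - G_s/2 = 12, [tt,t] = G_t/2 = 0
Gamma^s_ij = (G*[ij,s] - F*[ij,t])/(EG - F^2), Gamma^t_ij = (E*[ij,t] - F*[ij,s])/(EG - F^2)


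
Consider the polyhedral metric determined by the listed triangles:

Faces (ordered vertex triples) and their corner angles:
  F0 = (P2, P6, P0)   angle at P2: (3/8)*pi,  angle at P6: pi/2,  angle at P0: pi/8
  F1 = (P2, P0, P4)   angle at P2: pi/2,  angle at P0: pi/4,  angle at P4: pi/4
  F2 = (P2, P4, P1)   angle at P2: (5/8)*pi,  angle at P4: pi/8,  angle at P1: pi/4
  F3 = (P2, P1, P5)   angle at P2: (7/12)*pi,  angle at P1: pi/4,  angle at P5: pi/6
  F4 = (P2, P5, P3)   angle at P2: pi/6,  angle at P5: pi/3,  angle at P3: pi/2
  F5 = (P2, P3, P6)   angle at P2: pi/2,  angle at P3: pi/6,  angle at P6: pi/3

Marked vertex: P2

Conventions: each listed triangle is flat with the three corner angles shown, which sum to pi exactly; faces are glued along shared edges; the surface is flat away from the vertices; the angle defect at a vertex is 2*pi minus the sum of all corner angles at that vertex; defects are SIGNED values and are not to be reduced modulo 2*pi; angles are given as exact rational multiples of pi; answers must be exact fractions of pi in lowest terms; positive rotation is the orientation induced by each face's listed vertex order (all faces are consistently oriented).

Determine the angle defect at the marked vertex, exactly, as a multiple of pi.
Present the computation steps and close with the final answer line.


Sum of corner angles at P2: (11/4)*pi
defect = 2*pi - (11/4)*pi

Answer: defect(P2) = (-3/4)*pi


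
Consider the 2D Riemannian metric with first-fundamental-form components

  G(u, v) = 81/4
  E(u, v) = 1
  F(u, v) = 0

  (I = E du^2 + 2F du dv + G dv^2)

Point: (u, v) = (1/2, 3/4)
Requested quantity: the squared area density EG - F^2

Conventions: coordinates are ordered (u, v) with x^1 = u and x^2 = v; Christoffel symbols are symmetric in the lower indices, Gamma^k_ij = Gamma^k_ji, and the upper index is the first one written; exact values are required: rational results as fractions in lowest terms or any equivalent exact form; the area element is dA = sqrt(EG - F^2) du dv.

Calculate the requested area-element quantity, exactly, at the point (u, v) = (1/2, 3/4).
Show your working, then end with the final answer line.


E = 1, F = 0, G = 81/4; EG - F^2 = 81/4

Answer: EG - F^2 = 81/4


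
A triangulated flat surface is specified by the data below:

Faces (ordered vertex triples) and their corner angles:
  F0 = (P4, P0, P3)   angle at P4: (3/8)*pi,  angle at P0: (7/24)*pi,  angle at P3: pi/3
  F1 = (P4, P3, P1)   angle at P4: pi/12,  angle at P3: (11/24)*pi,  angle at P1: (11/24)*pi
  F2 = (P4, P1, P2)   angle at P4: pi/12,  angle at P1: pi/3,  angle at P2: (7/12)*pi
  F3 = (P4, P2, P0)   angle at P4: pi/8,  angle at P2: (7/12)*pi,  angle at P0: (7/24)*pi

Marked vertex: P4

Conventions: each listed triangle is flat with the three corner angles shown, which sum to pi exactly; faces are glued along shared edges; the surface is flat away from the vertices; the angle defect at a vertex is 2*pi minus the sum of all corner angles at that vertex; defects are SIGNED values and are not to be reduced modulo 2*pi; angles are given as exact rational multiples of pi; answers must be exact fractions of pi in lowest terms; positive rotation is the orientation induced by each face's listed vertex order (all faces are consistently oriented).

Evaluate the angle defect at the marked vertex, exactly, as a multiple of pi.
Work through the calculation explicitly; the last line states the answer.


Sum of corner angles at P4: (2/3)*pi
defect = 2*pi - (2/3)*pi

Answer: defect(P4) = (4/3)*pi


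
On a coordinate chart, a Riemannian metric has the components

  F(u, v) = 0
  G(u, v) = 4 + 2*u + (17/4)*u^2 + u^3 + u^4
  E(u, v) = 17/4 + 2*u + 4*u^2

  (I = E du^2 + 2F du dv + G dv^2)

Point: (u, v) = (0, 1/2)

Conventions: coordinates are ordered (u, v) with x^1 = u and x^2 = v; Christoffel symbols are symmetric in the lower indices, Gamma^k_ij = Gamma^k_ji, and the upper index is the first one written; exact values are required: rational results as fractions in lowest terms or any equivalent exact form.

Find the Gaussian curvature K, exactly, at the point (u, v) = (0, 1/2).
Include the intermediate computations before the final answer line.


E = 17/4, F = 0, G = 4, EG - F^2 = 17 at the point
E_u = 2, E_v = 0, F_u = 0, F_v = 0, G_u = 2, G_v = 0
E_vv = 0, F_uv = 0, G_uu = 17/2
Apply the Brioschi formula K = (det M1 - det M2)/(EG - F^2)^2 over the derivative matrices of E, F, G.
M1 = [[-E_vv/2 + F_uv - G_uu/2, E_u/2, F_u - E_v/2], [F_v - G_u/2, E, F], [G_v/2, F, G]] = [[-17/4, 1, 0], [-1, 17/4, 0], [0, 0, 4]]; det M1 = -273/4
M2 = [[0, E_v/2, G_u/2], [E_v/2, E, F], [G_u/2, F, G]] = [[0, 0, 1], [0, 17/4, 0], [1, 0, 4]]; det M2 = -17/4
det M1 - det M2 = -64; K = -64 / (17)^2 = -64/289

Answer: K = -64/289


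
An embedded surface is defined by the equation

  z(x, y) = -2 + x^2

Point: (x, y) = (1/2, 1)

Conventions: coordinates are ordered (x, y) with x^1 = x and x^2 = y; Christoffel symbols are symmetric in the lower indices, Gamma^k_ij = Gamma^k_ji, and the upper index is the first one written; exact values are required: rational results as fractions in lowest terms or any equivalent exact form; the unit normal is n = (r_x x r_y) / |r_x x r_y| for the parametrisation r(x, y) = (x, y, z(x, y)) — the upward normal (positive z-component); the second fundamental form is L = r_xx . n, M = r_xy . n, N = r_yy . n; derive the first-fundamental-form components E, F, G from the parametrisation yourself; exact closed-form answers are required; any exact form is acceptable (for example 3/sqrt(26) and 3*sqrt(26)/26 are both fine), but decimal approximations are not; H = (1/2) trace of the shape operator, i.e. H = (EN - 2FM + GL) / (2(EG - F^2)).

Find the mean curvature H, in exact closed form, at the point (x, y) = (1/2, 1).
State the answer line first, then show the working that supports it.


Answer: H = sqrt(2)/4

z_x = 1, z_y = 0, z_xx = 2, z_xy = 0, z_yy = 0
E = 2, F = 0, G = 1; answer radicand W^2 = 2
unnormalised second-form numerators: l = 2, m = 0, n = 0; L = l/sqrt(2), and similarly M = m/sqrt(W^2), N = n/sqrt(W^2)
H = (E*n - 2*F*m + G*l) / (2*(EG - F^2)*sqrt(W^2)); E*n - 2*F*m + G*l = 2, EG - F^2 = 2, so H = (1/2)/sqrt(2)


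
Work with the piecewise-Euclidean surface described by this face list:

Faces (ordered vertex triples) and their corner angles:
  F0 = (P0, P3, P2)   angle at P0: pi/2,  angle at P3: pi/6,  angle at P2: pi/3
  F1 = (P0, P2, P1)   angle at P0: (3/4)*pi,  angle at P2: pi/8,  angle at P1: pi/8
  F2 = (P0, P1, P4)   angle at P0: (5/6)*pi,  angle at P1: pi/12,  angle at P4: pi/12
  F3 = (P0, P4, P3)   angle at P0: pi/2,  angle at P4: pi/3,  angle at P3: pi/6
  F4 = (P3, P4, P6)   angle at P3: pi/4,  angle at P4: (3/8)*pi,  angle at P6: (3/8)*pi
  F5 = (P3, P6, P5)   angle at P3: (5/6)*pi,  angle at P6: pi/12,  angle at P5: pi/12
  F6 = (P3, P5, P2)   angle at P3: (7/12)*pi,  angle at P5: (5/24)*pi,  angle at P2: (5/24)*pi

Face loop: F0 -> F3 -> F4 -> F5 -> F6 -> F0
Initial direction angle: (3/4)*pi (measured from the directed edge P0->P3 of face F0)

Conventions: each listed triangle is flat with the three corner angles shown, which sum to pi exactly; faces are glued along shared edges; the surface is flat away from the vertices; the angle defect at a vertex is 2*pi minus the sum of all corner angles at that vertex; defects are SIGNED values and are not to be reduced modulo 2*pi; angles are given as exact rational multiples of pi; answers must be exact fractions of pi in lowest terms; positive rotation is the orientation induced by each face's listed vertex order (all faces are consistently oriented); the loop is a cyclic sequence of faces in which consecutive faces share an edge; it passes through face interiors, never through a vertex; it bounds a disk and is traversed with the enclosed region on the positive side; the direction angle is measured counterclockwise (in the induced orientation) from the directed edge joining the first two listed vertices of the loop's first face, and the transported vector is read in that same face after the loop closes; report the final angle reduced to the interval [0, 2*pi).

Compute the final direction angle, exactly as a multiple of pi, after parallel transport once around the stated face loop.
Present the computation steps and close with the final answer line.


enclosed vertex P3: corner angles sum to 2*pi, defect = 2*pi - 2*pi = 0
the final direction is the initial angle plus the enclosed defects, taken mod 2*pi in the induced orientation
final angle = (3/4)*pi + 0 = (3/4)*pi (mod 2*pi)

Answer: final direction angle = (3/4)*pi


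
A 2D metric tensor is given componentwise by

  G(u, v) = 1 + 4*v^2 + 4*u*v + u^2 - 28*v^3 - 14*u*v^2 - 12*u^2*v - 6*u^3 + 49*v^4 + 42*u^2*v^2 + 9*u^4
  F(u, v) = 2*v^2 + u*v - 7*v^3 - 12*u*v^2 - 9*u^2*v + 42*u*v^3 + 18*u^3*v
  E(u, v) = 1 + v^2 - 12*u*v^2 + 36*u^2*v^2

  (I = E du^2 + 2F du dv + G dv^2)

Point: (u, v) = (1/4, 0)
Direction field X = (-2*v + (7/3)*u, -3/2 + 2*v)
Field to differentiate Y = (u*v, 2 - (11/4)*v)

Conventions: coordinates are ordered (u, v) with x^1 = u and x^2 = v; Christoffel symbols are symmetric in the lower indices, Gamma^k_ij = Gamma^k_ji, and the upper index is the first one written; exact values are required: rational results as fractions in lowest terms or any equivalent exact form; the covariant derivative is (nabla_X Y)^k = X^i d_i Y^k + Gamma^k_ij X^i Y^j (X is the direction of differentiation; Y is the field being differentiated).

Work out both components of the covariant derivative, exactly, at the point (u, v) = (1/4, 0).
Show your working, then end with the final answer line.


E = 1, F = 0, G = 257/256 at the point
E_u = 0, E_v = 0, F_u = 0, F_v = -1/32, G_u = -1/16, G_v = 1/4
EG - F^2 = 257/256;  g^inv = (256/257) * [[257/256, 0], [0, 1]]
first-kind symbols [ij,l] = (1/2)(d_i g_jl + d_j g_il - d_l g_ij): [uu,u] = E_u/2 = 0, [uu,v] = F_u - E_v/2 = 0, [uv,u] = E_v/2 = 0, [uv,v] = G_u/2 = -1/32, [vv,u] = F_v - G_u/2 = 0, [vv,v] = G_v/2 = 1/8
Gamma^u_ij = (G*[ij,u] - F*[ij,v])/(EG - F^2), Gamma^v_ij = (E*[ij,v] - F*[ij,u])/(EG - F^2)
Gamma_uuu = 0, Gamma_uuv = 0, Gamma_uvv = 0, Gamma_vuu = 0, Gamma_vuv = -8/257, Gamma_vvv = 32/257
X = (7/12, -3/2), Y = (0, 2) at the point

Answer: (nabla_X Y)^u = -3/8, (nabla_X Y)^v = 22915/6168


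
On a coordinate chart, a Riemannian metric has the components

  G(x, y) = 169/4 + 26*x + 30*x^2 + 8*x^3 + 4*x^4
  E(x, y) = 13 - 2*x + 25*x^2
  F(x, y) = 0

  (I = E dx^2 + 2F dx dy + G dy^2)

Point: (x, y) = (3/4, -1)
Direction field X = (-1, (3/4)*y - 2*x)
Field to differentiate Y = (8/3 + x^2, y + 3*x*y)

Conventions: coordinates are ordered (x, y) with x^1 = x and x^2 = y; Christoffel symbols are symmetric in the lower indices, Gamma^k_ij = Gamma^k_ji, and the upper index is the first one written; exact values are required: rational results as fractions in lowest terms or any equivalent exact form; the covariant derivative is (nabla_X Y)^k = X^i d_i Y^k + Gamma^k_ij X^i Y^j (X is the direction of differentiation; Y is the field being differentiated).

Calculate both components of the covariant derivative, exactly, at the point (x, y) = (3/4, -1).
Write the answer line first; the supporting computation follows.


Answer: (nabla_X Y)^x = -164849/9816, (nabla_X Y)^y = -7607/1168

E = 409/16, F = 0, G = 5329/64 at the point
E_x = 71/2, E_y = 0, F_x = 0, F_y = 0, G_x = 365/4, G_y = 0
EG - F^2 = 2179561/1024;  g^inv = (1024/2179561) * [[5329/64, 0], [0, 409/16]]
first-kind symbols [ij,l] = (1/2)(d_i g_jl + d_j g_il - d_l g_ij): [xx,x] = E_x/2 = 71/4, [xx,y] = F_x - E_y/2 = 0, [xy,x] = E_y/2 = 0, [xy,y] = G_x/2 = 365/8, [yy,x] = F_y - G_x/2 = -365/8, [yy,y] = G_y/2 = 0
Gamma^x_ij = (G*[ij,x] - F*[ij,y])/(EG - F^2), Gamma^y_ij = (E*[ij,y] - F*[ij,x])/(EG - F^2)
Gamma_xxx = 284/409, Gamma_xxy = 0, Gamma_xyy = -730/409, Gamma_yxx = 0, Gamma_yxy = 40/73, Gamma_yyy = 0
X = (-1, -9/4), Y = (155/48, -13/4) at the point


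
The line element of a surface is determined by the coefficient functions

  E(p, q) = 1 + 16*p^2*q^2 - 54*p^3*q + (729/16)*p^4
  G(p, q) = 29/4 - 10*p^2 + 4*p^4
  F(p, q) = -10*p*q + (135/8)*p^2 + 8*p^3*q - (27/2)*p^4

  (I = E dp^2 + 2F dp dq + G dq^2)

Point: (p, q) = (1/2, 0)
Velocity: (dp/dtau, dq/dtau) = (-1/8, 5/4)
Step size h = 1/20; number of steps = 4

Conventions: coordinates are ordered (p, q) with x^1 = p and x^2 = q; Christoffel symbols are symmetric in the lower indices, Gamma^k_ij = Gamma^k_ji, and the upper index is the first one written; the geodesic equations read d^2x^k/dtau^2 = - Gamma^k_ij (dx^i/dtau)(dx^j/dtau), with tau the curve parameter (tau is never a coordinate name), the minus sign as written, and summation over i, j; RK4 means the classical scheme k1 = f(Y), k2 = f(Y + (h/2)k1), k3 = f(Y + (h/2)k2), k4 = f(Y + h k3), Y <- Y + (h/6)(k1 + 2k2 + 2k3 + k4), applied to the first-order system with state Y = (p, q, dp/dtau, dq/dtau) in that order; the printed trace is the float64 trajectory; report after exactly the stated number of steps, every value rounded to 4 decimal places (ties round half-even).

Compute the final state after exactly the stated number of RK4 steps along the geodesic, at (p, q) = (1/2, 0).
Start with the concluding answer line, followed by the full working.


Answer: p = 0.4719, q = 0.2457, dp/dtau = -0.1555, dq/dtau = 1.2038

f(Y) = (dp/dtau, dq/dtau, -Gamma^p_ij Y'^i Y'^j, -Gamma^q_ij Y'^i Y'^j) with the Gammas evaluated at the stage position; h = 0.050000; intermediate values shown to 6 dp
step 0: p = 0.5000, q = 0.0000, dp/dtau = -0.1250, dq/dtau = 1.2500
step 1:
  k1: at (p, q) = (0.500000, 0.000000), (dp/dtau, dq/dtau) = (-0.125000, 1.250000); Gamma_ppp = 1.451468, Gamma_ppq = -0.430065, Gamma_pqq = 0.000000, Gamma_qpp = 1.720259, Gamma_qpq = -0.509706, Gamma_qqq = 0.000000; k1 = (-0.125000, 1.250000, -0.157074, -0.186162)
  k2: at (p, q) = (0.496875, 0.031250), (dp/dtau, dq/dtau) = (-0.128927, 1.245346); Gamma_ppp = 1.389828, Gamma_ppq = -0.419620, Gamma_pqq = 0.000000, Gamma_qpp = 1.737958, Gamma_qpq = -0.524729, Gamma_qqq = 0.000000; k2 = (-0.128927, 1.245346, -0.157849, -0.197388)
  k3: at (p, q) = (0.496777, 0.031134), (dp/dtau, dq/dtau) = (-0.128946, 1.245065); Gamma_ppp = 1.389387, Gamma_ppq = -0.419459, Gamma_pqq = 0.000000, Gamma_qpp = 1.738025, Gamma_qpq = -0.524714, Gamma_qqq = 0.000000; k3 = (-0.128946, 1.245065, -0.157787, -0.197380)
  k4: at (p, q) = (0.493553, 0.062253), (dp/dtau, dq/dtau) = (-0.132889, 1.240131); Gamma_ppp = 1.324735, Gamma_ppq = -0.407753, Gamma_pqq = 0.000000, Gamma_qpp = 1.752669, Gamma_qpq = -0.539471, Gamma_qqq = 0.000000; k4 = (-0.132889, 1.240131, -0.157790, -0.208761)
  Y <- Y + (h/6)(k1 + 2k2 + 2k3 + k4): p = 0.4936, q = 0.0623, dp/dtau = -0.1329, dq/dtau = 1.2401
step 2:
  k1: at (p, q) = (0.493553, 0.062258), (dp/dtau, dq/dtau) = (-0.132884, 1.240129); Gamma_ppp = 1.324730, Gamma_ppq = -0.407753, Gamma_pqq = 0.000000, Gamma_qpp = 1.752671, Gamma_qpq = -0.539473, Gamma_qqq = 0.000000; k1 = (-0.132884, 1.240129, -0.157783, -0.208753)
  k2: at (p, q) = (0.490231, 0.093261), (dp/dtau, dq/dtau) = (-0.136829, 1.234911); Gamma_ppp = 1.257261, Gamma_ppq = -0.394774, Gamma_pqq = 0.000000, Gamma_qpp = 1.763915, Gamma_qpq = -0.553861, Gamma_qqq = 0.000000; k2 = (-0.136829, 1.234911, -0.156950, -0.220198)
  k3: at (p, q) = (0.490132, 0.093131), (dp/dtau, dq/dtau) = (-0.136808, 1.234625); Gamma_ppp = 1.256829, Gamma_ppq = -0.394610, Gamma_pqq = 0.000000, Gamma_qpp = 1.763919, Gamma_qpq = -0.553823, Gamma_qqq = 0.000000; k3 = (-0.136808, 1.234625, -0.156828, -0.220103)
  k4: at (p, q) = (0.486713, 0.123989), (dp/dtau, dq/dtau) = (-0.140726, 1.229124); Gamma_ppp = 1.186849, Gamma_ppq = -0.380370, Gamma_pqq = 0.000000, Gamma_qpp = 1.771358, Gamma_qpq = -0.567697, Gamma_qqq = 0.000000; k4 = (-0.140726, 1.229124, -0.155089, -0.231468)
  Y <- Y + (h/6)(k1 + 2k2 + 2k3 + k4): p = 0.4867, q = 0.1240, dp/dtau = -0.1407, dq/dtau = 1.2291
step 3:
  k1: at (p, q) = (0.486712, 0.123994), (dp/dtau, dq/dtau) = (-0.140721, 1.229123); Gamma_ppp = 1.186840, Gamma_ppq = -0.380368, Gamma_pqq = 0.000000, Gamma_qpp = 1.771359, Gamma_qpq = -0.567699, Gamma_qqq = 0.000000; k1 = (-0.140721, 1.229123, -0.155082, -0.231460)
  k2: at (p, q) = (0.483194, 0.154722), (dp/dtau, dq/dtau) = (-0.144598, 1.223336); Gamma_ppp = 1.114647, Gamma_ppq = -0.364884, Gamma_pqq = 0.000000, Gamma_qpp = 1.774677, Gamma_qpq = -0.580948, Gamma_qqq = 0.000000; k2 = (-0.144598, 1.223336, -0.152396, -0.242637)
  k3: at (p, q) = (0.483097, 0.154577), (dp/dtau, dq/dtau) = (-0.144531, 1.223057); Gamma_ppp = 1.114251, Gamma_ppq = -0.364727, Gamma_pqq = 0.000000, Gamma_qpp = 1.774617, Gamma_qpq = -0.580884, Gamma_qqq = 0.000000; k3 = (-0.144531, 1.223057, -0.152221, -0.242436)
  k4: at (p, q) = (0.479486, 0.185147), (dp/dtau, dq/dtau) = (-0.148332, 1.217001); Gamma_ppp = 1.040309, Gamma_ppq = -0.348062, Gamma_pqq = 0.000000, Gamma_qpp = 1.773463, Gamma_qpq = -0.593357, Gamma_qqq = 0.000000; k4 = (-0.148332, 1.217001, -0.148554, -0.253247)
  Y <- Y + (h/6)(k1 + 2k2 + 2k3 + k4): p = 0.4795, q = 0.1852, dp/dtau = -0.1483, dq/dtau = 1.2170
step 4:
  k1: at (p, q) = (0.479485, 0.185152), (dp/dtau, dq/dtau) = (-0.148329, 1.216999); Gamma_ppp = 1.040294, Gamma_ppq = -0.348058, Gamma_pqq = 0.000000, Gamma_qpp = 1.773462, Gamma_qpq = -0.593359, Gamma_qqq = 0.000000; k1 = (-0.148329, 1.216999, -0.148548, -0.253240)
  k2: at (p, q) = (0.475777, 0.215577), (dp/dtau, dq/dtau) = (-0.152042, 1.210668); Gamma_ppp = 0.964994, Gamma_ppq = -0.330263, Gamma_pqq = 0.000000, Gamma_qpp = 1.767585, Gamma_qpq = -0.604945, Gamma_qqq = 0.000000; k2 = (-0.152042, 1.210668, -0.143893, -0.263569)
  k3: at (p, q) = (0.475684, 0.215418), (dp/dtau, dq/dtau) = (-0.151926, 1.210410); Gamma_ppp = 0.964665, Gamma_ppq = -0.330123, Gamma_pqq = 0.000000, Gamma_qpp = 1.767474, Gamma_qpq = -0.604856, Gamma_qqq = 0.000000; k3 = (-0.151926, 1.210410, -0.143680, -0.263253)
  k4: at (p, q) = (0.471888, 0.245672), (dp/dtau, dq/dtau) = (-0.155513, 1.203836); Gamma_ppp = 0.888612, Gamma_ppq = -0.311315, Gamma_pqq = 0.000000, Gamma_qpp = 1.756635, Gamma_qpq = -0.615416, Gamma_qqq = 0.000000; k4 = (-0.155513, 1.203836, -0.138054, -0.272909)
  Y <- Y + (h/6)(k1 + 2k2 + 2k3 + k4): p = 0.4719, q = 0.2457, dp/dtau = -0.1555, dq/dtau = 1.2038


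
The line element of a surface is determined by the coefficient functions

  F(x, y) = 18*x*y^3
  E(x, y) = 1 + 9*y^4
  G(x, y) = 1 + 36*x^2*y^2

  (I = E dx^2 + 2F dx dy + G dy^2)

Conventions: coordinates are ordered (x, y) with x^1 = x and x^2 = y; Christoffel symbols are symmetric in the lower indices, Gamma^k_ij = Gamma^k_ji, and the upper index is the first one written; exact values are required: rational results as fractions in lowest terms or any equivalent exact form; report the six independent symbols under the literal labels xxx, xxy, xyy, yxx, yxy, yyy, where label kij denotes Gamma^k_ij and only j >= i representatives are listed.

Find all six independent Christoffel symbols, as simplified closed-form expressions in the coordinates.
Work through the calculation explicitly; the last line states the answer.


E = 1 + 9*y^4; F = 18*x*y^3; G = 1 + 36*x^2*y^2
Gamma^k_ij = (1/2) g^{kl} (d_i g_jl + d_j g_il - d_l g_ij), with g^inv = (1/(EG-F^2)) [[G, -F], [-F, E]]
first partials: E_x = 0, E_y = 36*y^3, F_x = 18*y^3, F_y = 54*x*y^2, G_x = 72*x*y^2, G_y = 72*x^2*y
D = EG - F^2 = 1 + 9*y^4 + 36*x^2*y^2
expanded: Gamma^x_xx = (G E_x - 2F F_x + F E_y)/(2D), Gamma^x_xy = (G E_y - F G_x)/(2D), Gamma^x_yy = (2G F_y - G G_x - F G_y)/(2D), Gamma^y_xx = (2E F_x - E E_y - F E_x)/(2D), Gamma^y_xy = (E G_x - F E_y)/(2D), Gamma^y_yy = (E G_y - 2F F_y + F G_x)/(2D); substitute and cancel common factors

Answer: Gamma_xxx = 0, Gamma_xxy = 18*y^3/(36*x^2*y^2 + 9*y^4 + 1), Gamma_xyy = 18*x*y^2/(36*x^2*y^2 + 9*y^4 + 1), Gamma_yxx = 0, Gamma_yxy = 36*x*y^2/(36*x^2*y^2 + 9*y^4 + 1), Gamma_yyy = 36*x^2*y/(36*x^2*y^2 + 9*y^4 + 1)
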